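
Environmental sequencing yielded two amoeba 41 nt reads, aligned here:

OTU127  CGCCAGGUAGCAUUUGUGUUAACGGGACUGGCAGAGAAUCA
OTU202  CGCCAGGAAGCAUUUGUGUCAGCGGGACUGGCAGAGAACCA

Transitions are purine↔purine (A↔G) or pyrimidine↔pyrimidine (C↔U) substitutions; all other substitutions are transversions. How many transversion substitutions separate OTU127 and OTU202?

1

Differing sites — 8:U/A (Tv); 20:U/C (Ti); 22:A/G (Ti); 39:U/C (Ti).
Of the 4 differences, 3 transitions and 1 transversion, so the answer is 1.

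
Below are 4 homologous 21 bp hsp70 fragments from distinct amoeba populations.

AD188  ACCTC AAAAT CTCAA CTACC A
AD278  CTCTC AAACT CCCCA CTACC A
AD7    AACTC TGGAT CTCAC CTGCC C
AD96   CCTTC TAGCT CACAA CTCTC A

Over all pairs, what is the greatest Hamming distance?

11

Pairwise Hamming distances:
  AD188 vs AD278: 5
  AD188 vs AD7: 7
  AD188 vs AD96: 8
  AD278 vs AD7: 11
  AD278 vs AD96: 8
  AD7 vs AD96: 10
The largest is 11, between AD278 and AD7.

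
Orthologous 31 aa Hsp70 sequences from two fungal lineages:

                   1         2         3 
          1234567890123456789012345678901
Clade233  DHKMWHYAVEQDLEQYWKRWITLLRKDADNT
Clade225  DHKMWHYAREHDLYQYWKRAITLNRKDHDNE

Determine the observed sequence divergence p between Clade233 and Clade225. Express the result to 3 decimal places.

The sequences differ at positions 9 (V/R), 11 (Q/H), 14 (E/Y), 20 (W/A), 24 (L/N), 28 (A/H), 31 (T/E).
There are 7 differences over 31 sites, so p = 7/31 = 0.226.

0.226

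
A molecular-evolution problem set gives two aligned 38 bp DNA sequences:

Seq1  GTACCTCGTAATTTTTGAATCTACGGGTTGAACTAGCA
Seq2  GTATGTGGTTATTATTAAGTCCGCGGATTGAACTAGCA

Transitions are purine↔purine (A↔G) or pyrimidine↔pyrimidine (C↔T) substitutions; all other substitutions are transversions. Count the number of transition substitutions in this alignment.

The sequences differ at positions 4 (C/T, transition), 5 (C/G, transversion), 7 (C/G, transversion), 10 (A/T, transversion), 14 (T/A, transversion), 17 (G/A, transition), 19 (A/G, transition), 22 (T/C, transition), 23 (A/G, transition), 27 (G/A, transition).
Of the 10 differences, 6 transitions and 4 transversions, so the answer is 6.

6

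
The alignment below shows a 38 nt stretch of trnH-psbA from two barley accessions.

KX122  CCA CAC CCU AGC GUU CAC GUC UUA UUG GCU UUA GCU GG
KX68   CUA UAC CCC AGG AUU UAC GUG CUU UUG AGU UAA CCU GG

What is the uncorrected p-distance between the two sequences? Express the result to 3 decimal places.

0.342

Differing sites — 2:C/U; 4:C/U; 9:U/C; 12:C/G; 13:G/A; 16:C/U; 21:C/G; 22:U/C; 24:A/U; 28:G/A; 29:C/G; 32:U/A; 34:G/C.
There are 13 differences over 38 sites, so p = 13/38 = 0.342.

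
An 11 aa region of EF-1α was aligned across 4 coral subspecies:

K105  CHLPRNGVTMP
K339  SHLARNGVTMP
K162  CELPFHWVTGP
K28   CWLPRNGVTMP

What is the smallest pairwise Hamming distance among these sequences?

Pairwise Hamming distances:
  K105 vs K339: 2
  K105 vs K162: 5
  K105 vs K28: 1
  K339 vs K162: 7
  K339 vs K28: 3
  K162 vs K28: 5
The smallest is 1, between K105 and K28.

1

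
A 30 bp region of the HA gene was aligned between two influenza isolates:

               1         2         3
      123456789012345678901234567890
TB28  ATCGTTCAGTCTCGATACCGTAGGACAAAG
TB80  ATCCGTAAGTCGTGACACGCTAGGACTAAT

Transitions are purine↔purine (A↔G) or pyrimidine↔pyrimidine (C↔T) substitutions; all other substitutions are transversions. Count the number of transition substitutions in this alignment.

2

The sequences differ at positions 4 (G/C, transversion), 5 (T/G, transversion), 7 (C/A, transversion), 12 (T/G, transversion), 13 (C/T, transition), 16 (T/C, transition), 19 (C/G, transversion), 20 (G/C, transversion), 27 (A/T, transversion), 30 (G/T, transversion).
Of the 10 differences, 2 transitions and 8 transversions, so the answer is 2.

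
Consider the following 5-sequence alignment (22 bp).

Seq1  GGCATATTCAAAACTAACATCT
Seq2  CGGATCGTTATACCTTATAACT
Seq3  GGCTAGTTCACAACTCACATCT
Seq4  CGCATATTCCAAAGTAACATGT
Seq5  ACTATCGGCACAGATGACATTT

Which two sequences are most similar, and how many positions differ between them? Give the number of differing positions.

Pairwise Hamming distances:
  Seq1 vs Seq2: 10
  Seq1 vs Seq3: 5
  Seq1 vs Seq4: 4
  Seq1 vs Seq5: 11
  Seq2 vs Seq3: 12
  Seq2 vs Seq4: 12
  Seq2 vs Seq5: 12
  Seq3 vs Seq4: 9
  Seq3 vs Seq5: 12
  Seq4 vs Seq5: 12
The smallest is 4, between Seq1 and Seq4.

4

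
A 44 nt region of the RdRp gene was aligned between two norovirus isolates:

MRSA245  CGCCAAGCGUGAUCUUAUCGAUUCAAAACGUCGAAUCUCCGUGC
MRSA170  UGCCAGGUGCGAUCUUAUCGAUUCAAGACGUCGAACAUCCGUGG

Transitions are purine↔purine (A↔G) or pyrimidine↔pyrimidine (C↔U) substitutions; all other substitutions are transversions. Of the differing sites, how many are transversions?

The sequences differ at positions 1 (C/U, transition), 6 (A/G, transition), 8 (C/U, transition), 10 (U/C, transition), 27 (A/G, transition), 36 (U/C, transition), 37 (C/A, transversion), 44 (C/G, transversion).
Of the 8 differences, 6 transitions and 2 transversions, so the answer is 2.

2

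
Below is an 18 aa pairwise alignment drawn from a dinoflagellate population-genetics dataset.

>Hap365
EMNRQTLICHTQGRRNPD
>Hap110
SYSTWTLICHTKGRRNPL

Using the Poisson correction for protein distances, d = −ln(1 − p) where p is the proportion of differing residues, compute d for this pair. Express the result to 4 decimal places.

0.4925

Differing sites — 1:E/S; 2:M/Y; 3:N/S; 4:R/T; 5:Q/W; 12:Q/K; 18:D/L.
p = 7/18 = 0.388889.
d = −ln(1 − 0.388889) = −ln(0.611111) = 0.4925.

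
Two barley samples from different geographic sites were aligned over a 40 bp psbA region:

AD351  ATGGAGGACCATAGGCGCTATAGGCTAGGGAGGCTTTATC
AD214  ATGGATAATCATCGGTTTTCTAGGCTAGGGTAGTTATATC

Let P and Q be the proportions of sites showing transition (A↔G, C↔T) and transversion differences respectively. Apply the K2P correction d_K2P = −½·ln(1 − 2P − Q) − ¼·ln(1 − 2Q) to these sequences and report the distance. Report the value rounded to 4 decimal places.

0.3881

Differing sites — 6:G/T (Tv); 7:G/A (Ti); 9:C/T (Ti); 13:A/C (Tv); 16:C/T (Ti); 17:G/T (Tv); 18:C/T (Ti); 20:A/C (Tv); 31:A/T (Tv); 32:G/A (Ti); 34:C/T (Ti); 36:T/A (Tv).
Of the 12 differences, 6 transitions and 6 transversions over 40 sites: P = 6/40 = 0.150000, Q = 6/40 = 0.150000.
d = −0.5·ln(0.550000) − 0.25·ln(0.700000) = −0.5·(-0.597837) − 0.25·(-0.356675) = 0.3881.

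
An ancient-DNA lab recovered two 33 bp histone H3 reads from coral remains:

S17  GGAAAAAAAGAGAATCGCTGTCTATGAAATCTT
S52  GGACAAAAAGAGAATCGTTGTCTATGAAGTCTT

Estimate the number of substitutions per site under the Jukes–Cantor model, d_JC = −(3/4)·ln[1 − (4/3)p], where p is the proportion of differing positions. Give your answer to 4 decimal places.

Mismatches occur at site 4 (A/C), site 18 (C/T), site 29 (A/G).
p = 3/33 = 0.090909.
d = −0.75 · ln(1 − (4/3)·0.090909) = −0.75 · ln(0.878788) = −0.75 · (-0.129212) = 0.0969.

0.0969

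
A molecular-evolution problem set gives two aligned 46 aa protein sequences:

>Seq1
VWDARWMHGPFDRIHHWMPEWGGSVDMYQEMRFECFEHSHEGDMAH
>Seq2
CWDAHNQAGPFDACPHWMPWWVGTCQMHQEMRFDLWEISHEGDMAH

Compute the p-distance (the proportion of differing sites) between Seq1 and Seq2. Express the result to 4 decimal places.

0.3913

The sequences differ at positions 1 (V/C), 5 (R/H), 6 (W/N), 7 (M/Q), 8 (H/A), 13 (R/A), 14 (I/C), 15 (H/P), 20 (E/W), 22 (G/V), 24 (S/T), 25 (V/C), 26 (D/Q), 28 (Y/H), 34 (E/D), 35 (C/L), 36 (F/W), 38 (H/I).
There are 18 differences over 46 sites, so p = 18/46 = 0.3913.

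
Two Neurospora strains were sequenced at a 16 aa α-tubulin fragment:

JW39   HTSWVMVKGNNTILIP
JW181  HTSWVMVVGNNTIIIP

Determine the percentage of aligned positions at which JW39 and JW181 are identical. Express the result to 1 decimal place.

87.5%

Mismatches occur at site 8 (K↔V), site 14 (L↔I).
14 of the 16 sites match, so the percent identity is 14/16 × 100 = 87.5%.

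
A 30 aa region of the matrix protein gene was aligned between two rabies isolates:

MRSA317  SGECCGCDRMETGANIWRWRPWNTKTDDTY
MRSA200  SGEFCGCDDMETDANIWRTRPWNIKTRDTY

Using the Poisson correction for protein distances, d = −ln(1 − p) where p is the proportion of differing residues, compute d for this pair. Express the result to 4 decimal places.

0.2231

Differing sites — 4:C/F; 9:R/D; 13:G/D; 19:W/T; 24:T/I; 27:D/R.
p = 6/30 = 0.200000.
d = −ln(1 − 0.200000) = −ln(0.800000) = 0.2231.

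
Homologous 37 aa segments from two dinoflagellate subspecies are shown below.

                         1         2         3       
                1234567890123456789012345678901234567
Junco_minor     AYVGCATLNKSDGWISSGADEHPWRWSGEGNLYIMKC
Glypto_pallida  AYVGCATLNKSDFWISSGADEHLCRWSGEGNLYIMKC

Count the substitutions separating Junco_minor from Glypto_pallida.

Mismatches occur at site 13 (G→F), site 23 (P→L), site 24 (W→C).
That gives 3 mismatches out of 37 aligned sites, so the Hamming distance is 3.

3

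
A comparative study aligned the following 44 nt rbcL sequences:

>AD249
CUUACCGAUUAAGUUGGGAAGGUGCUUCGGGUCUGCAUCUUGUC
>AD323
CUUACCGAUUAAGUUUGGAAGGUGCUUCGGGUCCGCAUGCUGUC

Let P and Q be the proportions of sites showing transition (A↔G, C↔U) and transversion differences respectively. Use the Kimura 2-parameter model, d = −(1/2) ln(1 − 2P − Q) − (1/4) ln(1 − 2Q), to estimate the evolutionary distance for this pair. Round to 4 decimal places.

0.0971

Mismatches occur at site 16 (G/U, transversion), site 34 (U/C, transition), site 39 (C/G, transversion), site 40 (U/C, transition).
Of the 4 differences, 2 transitions and 2 transversions over 44 sites: P = 2/44 = 0.045455, Q = 2/44 = 0.045455.
d = −0.5·ln(0.863635) − 0.25·ln(0.909090) = −0.5·(-0.146605) − 0.25·(-0.095311) = 0.0971.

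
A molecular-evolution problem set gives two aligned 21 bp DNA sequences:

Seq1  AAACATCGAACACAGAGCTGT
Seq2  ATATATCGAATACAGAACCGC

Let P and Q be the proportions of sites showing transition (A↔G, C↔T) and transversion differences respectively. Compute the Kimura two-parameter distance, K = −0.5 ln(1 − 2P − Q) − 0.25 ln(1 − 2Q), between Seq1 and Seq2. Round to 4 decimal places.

Mismatches occur at site 2 (A→T, transversion), site 4 (C→T, transition), site 11 (C→T, transition), site 17 (G→A, transition), site 19 (T→C, transition), site 21 (T→C, transition).
Of the 6 differences, 5 transitions and 1 transversion over 21 sites: P = 5/21 = 0.238095, Q = 1/21 = 0.047619.
d = −0.5·ln(0.476191) − 0.25·ln(0.904762) = −0.5·(-0.741936) − 0.25·(-0.100083) = 0.3960.

0.3960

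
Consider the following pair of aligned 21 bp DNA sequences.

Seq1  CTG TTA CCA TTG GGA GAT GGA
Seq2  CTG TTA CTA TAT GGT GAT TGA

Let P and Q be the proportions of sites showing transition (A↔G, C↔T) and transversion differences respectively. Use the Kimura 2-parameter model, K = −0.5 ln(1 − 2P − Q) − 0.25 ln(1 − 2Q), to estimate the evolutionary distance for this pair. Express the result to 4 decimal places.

Differing sites — 8:C/T (Ti); 11:T/A (Tv); 12:G/T (Tv); 15:A/T (Tv); 19:G/T (Tv).
Of the 5 differences, 1 transition and 4 transversions over 21 sites: P = 1/21 = 0.047619, Q = 4/21 = 0.190476.
d = −0.5·ln(0.714286) − 0.25·ln(0.619048) = −0.5·(-0.336472) − 0.25·(-0.479572) = 0.2881.

0.2881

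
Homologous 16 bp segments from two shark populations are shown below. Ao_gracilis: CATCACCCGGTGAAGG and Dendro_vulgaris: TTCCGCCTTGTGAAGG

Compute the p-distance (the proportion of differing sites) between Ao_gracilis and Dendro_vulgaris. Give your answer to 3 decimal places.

The sequences differ at positions 1 (C/T), 2 (A/T), 3 (T/C), 5 (A/G), 8 (C/T), 9 (G/T).
There are 6 differences over 16 sites, so p = 6/16 = 0.375.

0.375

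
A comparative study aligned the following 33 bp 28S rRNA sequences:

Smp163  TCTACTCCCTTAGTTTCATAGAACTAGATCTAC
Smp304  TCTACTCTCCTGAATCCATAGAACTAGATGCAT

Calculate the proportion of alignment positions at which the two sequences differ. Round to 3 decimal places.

0.273

Differing sites — 8:C/T; 10:T/C; 12:A/G; 13:G/A; 14:T/A; 16:T/C; 30:C/G; 31:T/C; 33:C/T.
There are 9 differences over 33 sites, so p = 9/33 = 0.273.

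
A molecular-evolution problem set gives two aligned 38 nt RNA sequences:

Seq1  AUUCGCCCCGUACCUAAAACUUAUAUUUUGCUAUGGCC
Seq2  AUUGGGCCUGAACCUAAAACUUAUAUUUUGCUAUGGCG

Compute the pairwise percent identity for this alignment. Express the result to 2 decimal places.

Differing sites — 4:C/G; 6:C/G; 9:C/U; 11:U/A; 38:C/G.
33 of the 38 sites match, so the percent identity is 33/38 × 100 = 86.84%.

86.84%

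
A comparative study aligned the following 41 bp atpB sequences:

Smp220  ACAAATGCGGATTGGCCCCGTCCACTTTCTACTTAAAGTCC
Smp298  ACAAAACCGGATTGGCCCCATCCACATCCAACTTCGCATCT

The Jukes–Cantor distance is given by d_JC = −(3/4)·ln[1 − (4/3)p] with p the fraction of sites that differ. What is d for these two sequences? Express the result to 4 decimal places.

0.3321

Mismatches occur at site 6 (T/A), site 7 (G/C), site 20 (G/A), site 26 (T/A), site 28 (T/C), site 30 (T/A), site 35 (A/C), site 36 (A/G), site 37 (A/C), site 38 (G/A), site 41 (C/T).
p = 11/41 = 0.268293.
d = −0.75 · ln(1 − (4/3)·0.268293) = −0.75 · ln(0.642276) = −0.75 · (-0.442737) = 0.3321.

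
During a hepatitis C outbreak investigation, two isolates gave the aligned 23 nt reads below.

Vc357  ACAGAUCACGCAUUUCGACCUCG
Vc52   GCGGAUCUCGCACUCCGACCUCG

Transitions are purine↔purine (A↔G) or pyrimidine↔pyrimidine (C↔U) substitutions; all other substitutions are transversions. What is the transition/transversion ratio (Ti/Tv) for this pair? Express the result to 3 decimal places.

4.000

Differing sites — 1:A/G (Ti); 3:A/G (Ti); 8:A/U (Tv); 13:U/C (Ti); 15:U/C (Ti).
Of the 5 differences, 4 transitions and 1 transversion, so Ti/Tv = 4/1 = 4.000.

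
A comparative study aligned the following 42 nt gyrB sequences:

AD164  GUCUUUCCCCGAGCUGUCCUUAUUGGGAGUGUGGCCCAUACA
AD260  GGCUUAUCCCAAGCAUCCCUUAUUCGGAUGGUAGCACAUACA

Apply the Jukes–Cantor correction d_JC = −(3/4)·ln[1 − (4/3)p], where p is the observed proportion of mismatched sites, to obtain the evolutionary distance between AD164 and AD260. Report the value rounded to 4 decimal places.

0.3597

The sequences differ at positions 2 (U/G), 6 (U/A), 7 (C/U), 11 (G/A), 15 (U/A), 16 (G/U), 17 (U/C), 25 (G/C), 29 (G/U), 30 (U/G), 33 (G/A), 36 (C/A).
p = 12/42 = 0.285714.
d = −0.75 · ln(1 − (4/3)·0.285714) = −0.75 · ln(0.619048) = −0.75 · (-0.479572) = 0.3597.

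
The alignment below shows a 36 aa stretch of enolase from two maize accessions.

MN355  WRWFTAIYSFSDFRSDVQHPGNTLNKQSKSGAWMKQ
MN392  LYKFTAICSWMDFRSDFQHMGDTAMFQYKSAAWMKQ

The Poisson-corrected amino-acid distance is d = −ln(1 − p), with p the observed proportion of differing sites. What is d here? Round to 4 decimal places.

0.4925

Mismatches occur at site 1 (W/L), site 2 (R/Y), site 3 (W/K), site 8 (Y/C), site 10 (F/W), site 11 (S/M), site 17 (V/F), site 20 (P/M), site 22 (N/D), site 24 (L/A), site 25 (N/M), site 26 (K/F), site 28 (S/Y), site 31 (G/A).
p = 14/36 = 0.388889.
d = −ln(1 − 0.388889) = −ln(0.611111) = 0.4925.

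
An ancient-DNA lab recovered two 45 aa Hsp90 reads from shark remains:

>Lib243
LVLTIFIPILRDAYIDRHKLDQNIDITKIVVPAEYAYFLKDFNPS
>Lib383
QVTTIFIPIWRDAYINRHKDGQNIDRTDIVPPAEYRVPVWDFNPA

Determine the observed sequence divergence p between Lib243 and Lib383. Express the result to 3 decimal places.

0.333

Differing sites — 1:L/Q; 3:L/T; 10:L/W; 16:D/N; 20:L/D; 21:D/G; 26:I/R; 28:K/D; 31:V/P; 36:A/R; 37:Y/V; 38:F/P; 39:L/V; 40:K/W; 45:S/A.
There are 15 differences over 45 sites, so p = 15/45 = 0.333.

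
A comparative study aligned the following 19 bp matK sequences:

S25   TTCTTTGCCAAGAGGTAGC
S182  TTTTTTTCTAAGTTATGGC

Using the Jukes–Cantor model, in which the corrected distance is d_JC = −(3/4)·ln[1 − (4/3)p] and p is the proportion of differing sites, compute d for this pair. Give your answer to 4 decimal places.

0.5068

The sequences differ at positions 3 (C/T), 7 (G/T), 9 (C/T), 13 (A/T), 14 (G/T), 15 (G/A), 17 (A/G).
p = 7/19 = 0.368421.
d = −0.75 · ln(1 − (4/3)·0.368421) = −0.75 · ln(0.508772) = −0.75 · (-0.675755) = 0.5068.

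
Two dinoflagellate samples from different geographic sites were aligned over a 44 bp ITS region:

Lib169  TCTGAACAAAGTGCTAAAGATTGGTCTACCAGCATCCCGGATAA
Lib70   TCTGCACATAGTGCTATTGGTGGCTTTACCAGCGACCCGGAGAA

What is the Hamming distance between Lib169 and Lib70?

Differing sites — 5:A/C; 9:A/T; 17:A/T; 18:A/T; 20:A/G; 22:T/G; 24:G/C; 26:C/T; 34:A/G; 35:T/A; 42:T/G.
That gives 11 mismatches out of 44 aligned sites, so the Hamming distance is 11.

11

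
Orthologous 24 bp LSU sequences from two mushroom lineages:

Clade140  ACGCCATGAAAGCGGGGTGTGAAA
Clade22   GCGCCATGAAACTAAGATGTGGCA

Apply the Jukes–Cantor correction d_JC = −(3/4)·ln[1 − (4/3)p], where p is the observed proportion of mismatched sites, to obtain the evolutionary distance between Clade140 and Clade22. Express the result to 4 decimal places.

0.4408

The sequences differ at positions 1 (A/G), 12 (G/C), 13 (C/T), 14 (G/A), 15 (G/A), 17 (G/A), 22 (A/G), 23 (A/C).
p = 8/24 = 0.333333.
d = −0.75 · ln(1 − (4/3)·0.333333) = −0.75 · ln(0.555556) = −0.75 · (-0.587786) = 0.4408.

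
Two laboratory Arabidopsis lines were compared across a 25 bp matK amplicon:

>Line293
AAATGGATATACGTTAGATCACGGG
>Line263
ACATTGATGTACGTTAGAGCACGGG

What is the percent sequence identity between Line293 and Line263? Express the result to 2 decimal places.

84.00%

Differing sites — 2:A/C; 5:G/T; 9:A/G; 19:T/G.
21 of the 25 sites match, so the percent identity is 21/25 × 100 = 84.00%.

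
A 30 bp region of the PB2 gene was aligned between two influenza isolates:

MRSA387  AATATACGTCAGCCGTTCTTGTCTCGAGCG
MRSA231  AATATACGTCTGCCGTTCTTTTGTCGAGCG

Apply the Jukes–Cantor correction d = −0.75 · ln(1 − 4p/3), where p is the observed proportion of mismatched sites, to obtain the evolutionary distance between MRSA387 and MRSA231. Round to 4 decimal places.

The sequences differ at positions 11 (A/T), 21 (G/T), 23 (C/G).
p = 3/30 = 0.100000.
d = −0.75 · ln(1 − (4/3)·0.100000) = −0.75 · ln(0.866667) = −0.75 · (-0.143100) = 0.1073.

0.1073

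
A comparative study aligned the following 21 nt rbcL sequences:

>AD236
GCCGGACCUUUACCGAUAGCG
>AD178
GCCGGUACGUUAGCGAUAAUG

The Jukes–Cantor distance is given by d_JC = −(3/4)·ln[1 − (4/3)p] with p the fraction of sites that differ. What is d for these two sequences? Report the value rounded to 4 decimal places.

0.3597

The sequences differ at positions 6 (A/U), 7 (C/A), 9 (U/G), 13 (C/G), 19 (G/A), 20 (C/U).
p = 6/21 = 0.285714.
d = −0.75 · ln(1 − (4/3)·0.285714) = −0.75 · ln(0.619048) = −0.75 · (-0.479572) = 0.3597.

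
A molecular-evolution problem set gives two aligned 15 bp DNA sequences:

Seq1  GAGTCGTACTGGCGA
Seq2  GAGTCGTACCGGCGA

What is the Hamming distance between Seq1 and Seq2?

The sequences differ at position 10 (T/C).
That gives 1 mismatch out of 15 aligned sites, so the Hamming distance is 1.

1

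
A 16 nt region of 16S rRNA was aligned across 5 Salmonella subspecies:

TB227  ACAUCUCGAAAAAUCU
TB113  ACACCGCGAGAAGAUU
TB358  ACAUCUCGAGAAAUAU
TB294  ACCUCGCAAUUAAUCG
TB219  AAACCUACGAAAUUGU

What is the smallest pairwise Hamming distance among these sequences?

2

Pairwise Hamming distances:
  TB227 vs TB113: 6
  TB227 vs TB358: 2
  TB227 vs TB294: 6
  TB227 vs TB219: 7
  TB113 vs TB358: 5
  TB113 vs TB294: 9
  TB113 vs TB219: 9
  TB358 vs TB294: 7
  TB358 vs TB219: 8
  TB294 vs TB219: 12
The smallest is 2, between TB227 and TB358.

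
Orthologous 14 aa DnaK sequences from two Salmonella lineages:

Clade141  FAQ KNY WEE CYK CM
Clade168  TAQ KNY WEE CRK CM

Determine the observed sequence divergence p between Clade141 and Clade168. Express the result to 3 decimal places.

0.143

The sequences differ at positions 1 (F/T), 11 (Y/R).
There are 2 differences over 14 sites, so p = 2/14 = 0.143.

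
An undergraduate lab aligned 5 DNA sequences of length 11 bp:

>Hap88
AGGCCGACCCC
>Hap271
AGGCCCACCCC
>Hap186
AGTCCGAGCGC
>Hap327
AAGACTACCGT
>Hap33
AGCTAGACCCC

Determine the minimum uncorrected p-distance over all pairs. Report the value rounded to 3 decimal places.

0.091

Pairwise Hamming distances:
  Hap88 vs Hap271: 1
  Hap88 vs Hap186: 3
  Hap88 vs Hap327: 5
  Hap88 vs Hap33: 3
  Hap271 vs Hap186: 4
  Hap271 vs Hap327: 5
  Hap271 vs Hap33: 4
  Hap186 vs Hap327: 6
  Hap186 vs Hap33: 5
  Hap327 vs Hap33: 7
The smallest is 1 mismatch, between Hap88 and Hap271; p = 1/11 = 0.091.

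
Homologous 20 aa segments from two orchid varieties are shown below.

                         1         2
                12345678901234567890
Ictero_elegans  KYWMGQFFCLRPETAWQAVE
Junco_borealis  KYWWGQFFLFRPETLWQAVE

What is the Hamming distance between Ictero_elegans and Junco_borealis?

Differing sites — 4:M/W; 9:C/L; 10:L/F; 15:A/L.
That gives 4 mismatches out of 20 aligned sites, so the Hamming distance is 4.

4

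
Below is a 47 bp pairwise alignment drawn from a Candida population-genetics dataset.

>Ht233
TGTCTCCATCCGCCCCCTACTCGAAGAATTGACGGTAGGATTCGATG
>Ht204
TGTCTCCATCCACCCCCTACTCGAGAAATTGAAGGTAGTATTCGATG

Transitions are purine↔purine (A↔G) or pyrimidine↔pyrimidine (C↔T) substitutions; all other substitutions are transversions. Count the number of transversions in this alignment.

Mismatches occur at site 12 (G→A, transition), site 25 (A→G, transition), site 26 (G→A, transition), site 33 (C→A, transversion), site 39 (G→T, transversion).
Of the 5 differences, 3 transitions and 2 transversions, so the answer is 2.

2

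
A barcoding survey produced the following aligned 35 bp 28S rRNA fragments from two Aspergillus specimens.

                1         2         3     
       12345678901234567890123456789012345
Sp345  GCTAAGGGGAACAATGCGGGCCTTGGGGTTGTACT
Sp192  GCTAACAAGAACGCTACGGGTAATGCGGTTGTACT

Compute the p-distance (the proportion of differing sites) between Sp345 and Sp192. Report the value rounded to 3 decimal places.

0.286

Mismatches occur at site 6 (G↔C), site 7 (G↔A), site 8 (G↔A), site 13 (A↔G), site 14 (A↔C), site 16 (G↔A), site 21 (C↔T), site 22 (C↔A), site 23 (T↔A), site 26 (G↔C).
There are 10 differences over 35 sites, so p = 10/35 = 0.286.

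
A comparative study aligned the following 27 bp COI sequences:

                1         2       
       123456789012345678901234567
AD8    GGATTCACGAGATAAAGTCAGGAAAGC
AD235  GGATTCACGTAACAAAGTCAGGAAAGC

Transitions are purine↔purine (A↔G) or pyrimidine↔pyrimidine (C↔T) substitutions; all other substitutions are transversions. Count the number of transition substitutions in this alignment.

2

The sequences differ at positions 10 (A/T, transversion), 11 (G/A, transition), 13 (T/C, transition).
Of the 3 differences, 2 transitions and 1 transversion, so the answer is 2.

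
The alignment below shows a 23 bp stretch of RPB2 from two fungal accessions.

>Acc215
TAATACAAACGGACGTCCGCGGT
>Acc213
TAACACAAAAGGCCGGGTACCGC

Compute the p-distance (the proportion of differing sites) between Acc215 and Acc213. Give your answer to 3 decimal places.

0.391

Differing sites — 4:T/C; 10:C/A; 13:A/C; 16:T/G; 17:C/G; 18:C/T; 19:G/A; 21:G/C; 23:T/C.
There are 9 differences over 23 sites, so p = 9/23 = 0.391.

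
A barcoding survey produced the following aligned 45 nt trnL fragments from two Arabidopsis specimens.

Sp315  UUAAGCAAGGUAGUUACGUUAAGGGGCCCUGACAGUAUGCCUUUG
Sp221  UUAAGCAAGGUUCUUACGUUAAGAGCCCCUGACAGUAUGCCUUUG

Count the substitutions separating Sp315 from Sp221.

4

Differing sites — 12:A/U; 13:G/C; 24:G/A; 26:G/C.
That gives 4 mismatches out of 45 aligned sites, so the Hamming distance is 4.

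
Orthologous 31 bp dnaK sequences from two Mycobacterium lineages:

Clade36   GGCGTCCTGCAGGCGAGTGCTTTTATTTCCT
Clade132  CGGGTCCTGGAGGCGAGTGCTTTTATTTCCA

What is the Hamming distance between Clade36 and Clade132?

4

The sequences differ at positions 1 (G/C), 3 (C/G), 10 (C/G), 31 (T/A).
That gives 4 mismatches out of 31 aligned sites, so the Hamming distance is 4.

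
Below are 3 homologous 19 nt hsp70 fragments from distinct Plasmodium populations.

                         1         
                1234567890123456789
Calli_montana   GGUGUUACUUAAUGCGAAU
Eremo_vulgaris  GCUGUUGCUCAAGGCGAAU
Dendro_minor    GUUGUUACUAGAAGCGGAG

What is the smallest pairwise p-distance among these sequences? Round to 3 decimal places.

0.211

Pairwise Hamming distances:
  Calli_montana vs Eremo_vulgaris: 4
  Calli_montana vs Dendro_minor: 6
  Eremo_vulgaris vs Dendro_minor: 7
The smallest is 4 mismatches, between Calli_montana and Eremo_vulgaris; p = 4/19 = 0.211.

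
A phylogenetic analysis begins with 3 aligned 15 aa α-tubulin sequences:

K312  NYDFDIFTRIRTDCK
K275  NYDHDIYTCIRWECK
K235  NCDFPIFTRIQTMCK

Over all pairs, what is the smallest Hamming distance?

Pairwise Hamming distances:
  K312 vs K275: 5
  K312 vs K235: 4
  K275 vs K235: 8
The smallest is 4, between K312 and K235.

4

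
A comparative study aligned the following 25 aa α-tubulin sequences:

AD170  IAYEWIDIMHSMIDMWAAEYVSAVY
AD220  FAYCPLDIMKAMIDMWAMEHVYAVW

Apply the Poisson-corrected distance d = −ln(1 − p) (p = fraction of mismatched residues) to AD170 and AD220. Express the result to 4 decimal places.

0.5108

Mismatches occur at site 1 (I→F), site 4 (E→C), site 5 (W→P), site 6 (I→L), site 10 (H→K), site 11 (S→A), site 18 (A→M), site 20 (Y→H), site 22 (S→Y), site 25 (Y→W).
p = 10/25 = 0.400000.
d = −ln(1 − 0.400000) = −ln(0.600000) = 0.5108.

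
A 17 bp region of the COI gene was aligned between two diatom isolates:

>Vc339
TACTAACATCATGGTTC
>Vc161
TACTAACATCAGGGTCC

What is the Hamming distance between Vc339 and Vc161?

2

Mismatches occur at site 12 (T↔G), site 16 (T↔C).
That gives 2 mismatches out of 17 aligned sites, so the Hamming distance is 2.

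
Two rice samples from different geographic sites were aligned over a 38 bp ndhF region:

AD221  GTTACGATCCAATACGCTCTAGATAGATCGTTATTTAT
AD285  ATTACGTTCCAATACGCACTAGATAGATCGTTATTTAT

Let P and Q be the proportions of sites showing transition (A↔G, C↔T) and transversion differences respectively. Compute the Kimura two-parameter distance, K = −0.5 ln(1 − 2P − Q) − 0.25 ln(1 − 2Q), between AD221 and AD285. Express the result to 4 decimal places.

0.0834

Mismatches occur at site 1 (G/A, transition), site 7 (A/T, transversion), site 18 (T/A, transversion).
Of the 3 differences, 1 transition and 2 transversions over 38 sites: P = 1/38 = 0.026316, Q = 2/38 = 0.052632.
d = −0.5·ln(0.894736) − 0.25·ln(0.894736) = −0.5·(-0.111227) − 0.25·(-0.111227) = 0.0834.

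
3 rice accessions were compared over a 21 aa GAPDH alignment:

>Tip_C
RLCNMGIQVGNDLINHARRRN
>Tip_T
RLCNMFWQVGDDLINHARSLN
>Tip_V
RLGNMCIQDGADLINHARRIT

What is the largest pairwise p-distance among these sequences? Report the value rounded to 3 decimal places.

Pairwise Hamming distances:
  Tip_C vs Tip_T: 5
  Tip_C vs Tip_V: 6
  Tip_T vs Tip_V: 8
The largest is 8 mismatches, between Tip_T and Tip_V; p = 8/21 = 0.381.

0.381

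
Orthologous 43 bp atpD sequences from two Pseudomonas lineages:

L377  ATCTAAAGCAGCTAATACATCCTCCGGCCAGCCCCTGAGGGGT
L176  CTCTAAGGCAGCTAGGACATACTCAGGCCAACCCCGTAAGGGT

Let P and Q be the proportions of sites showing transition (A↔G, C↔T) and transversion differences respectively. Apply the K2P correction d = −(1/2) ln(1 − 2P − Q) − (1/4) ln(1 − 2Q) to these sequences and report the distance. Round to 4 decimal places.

0.2788

Differing sites — 1:A/C (Tv); 7:A/G (Ti); 15:A/G (Ti); 16:T/G (Tv); 21:C/A (Tv); 25:C/A (Tv); 31:G/A (Ti); 36:T/G (Tv); 37:G/T (Tv); 39:G/A (Ti).
Of the 10 differences, 4 transitions and 6 transversions over 43 sites: P = 4/43 = 0.093023, Q = 6/43 = 0.139535.
d = −0.5·ln(0.674419) − 0.25·ln(0.720930) = −0.5·(-0.393904) − 0.25·(-0.327213) = 0.2788.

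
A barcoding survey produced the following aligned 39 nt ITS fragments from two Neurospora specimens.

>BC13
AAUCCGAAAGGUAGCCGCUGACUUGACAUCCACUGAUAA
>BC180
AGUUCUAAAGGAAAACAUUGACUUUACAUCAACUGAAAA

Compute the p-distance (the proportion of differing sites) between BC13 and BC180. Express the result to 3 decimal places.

The sequences differ at positions 2 (A/G), 4 (C/U), 6 (G/U), 12 (U/A), 14 (G/A), 15 (C/A), 17 (G/A), 18 (C/U), 25 (G/U), 31 (C/A), 37 (U/A).
There are 11 differences over 39 sites, so p = 11/39 = 0.282.

0.282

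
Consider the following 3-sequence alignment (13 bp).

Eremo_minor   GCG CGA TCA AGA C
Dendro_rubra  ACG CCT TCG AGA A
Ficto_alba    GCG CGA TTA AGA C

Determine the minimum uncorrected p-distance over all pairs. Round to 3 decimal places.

Pairwise Hamming distances:
  Eremo_minor vs Dendro_rubra: 5
  Eremo_minor vs Ficto_alba: 1
  Dendro_rubra vs Ficto_alba: 6
The smallest is 1 mismatch, between Eremo_minor and Ficto_alba; p = 1/13 = 0.077.

0.077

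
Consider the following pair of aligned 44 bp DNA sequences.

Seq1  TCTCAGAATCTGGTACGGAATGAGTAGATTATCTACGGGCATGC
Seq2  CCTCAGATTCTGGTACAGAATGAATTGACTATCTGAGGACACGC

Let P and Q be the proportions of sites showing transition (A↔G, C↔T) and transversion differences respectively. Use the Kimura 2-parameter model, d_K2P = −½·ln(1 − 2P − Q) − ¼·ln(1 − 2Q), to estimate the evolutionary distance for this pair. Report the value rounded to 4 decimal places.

Differing sites — 1:T/C (Ti); 8:A/T (Tv); 17:G/A (Ti); 24:G/A (Ti); 26:A/T (Tv); 29:T/C (Ti); 35:A/G (Ti); 36:C/A (Tv); 39:G/A (Ti); 42:T/C (Ti).
Of the 10 differences, 7 transitions and 3 transversions over 44 sites: P = 7/44 = 0.159091, Q = 3/44 = 0.068182.
d = −0.5·ln(0.613636) − 0.25·ln(0.863636) = −0.5·(-0.488353) − 0.25·(-0.146604) = 0.2808.

0.2808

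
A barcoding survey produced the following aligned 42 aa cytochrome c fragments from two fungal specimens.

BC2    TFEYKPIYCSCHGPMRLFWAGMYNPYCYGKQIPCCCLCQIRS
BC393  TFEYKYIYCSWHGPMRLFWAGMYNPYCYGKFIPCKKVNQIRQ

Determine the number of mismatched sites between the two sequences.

8

Differing sites — 6:P/Y; 11:C/W; 31:Q/F; 35:C/K; 36:C/K; 37:L/V; 38:C/N; 42:S/Q.
That gives 8 mismatches out of 42 aligned sites, so the Hamming distance is 8.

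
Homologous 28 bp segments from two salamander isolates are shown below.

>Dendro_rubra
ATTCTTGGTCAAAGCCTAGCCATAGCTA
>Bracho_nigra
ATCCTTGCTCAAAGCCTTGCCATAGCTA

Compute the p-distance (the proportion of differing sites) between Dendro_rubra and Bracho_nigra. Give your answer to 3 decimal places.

0.107

The sequences differ at positions 3 (T/C), 8 (G/C), 18 (A/T).
There are 3 differences over 28 sites, so p = 3/28 = 0.107.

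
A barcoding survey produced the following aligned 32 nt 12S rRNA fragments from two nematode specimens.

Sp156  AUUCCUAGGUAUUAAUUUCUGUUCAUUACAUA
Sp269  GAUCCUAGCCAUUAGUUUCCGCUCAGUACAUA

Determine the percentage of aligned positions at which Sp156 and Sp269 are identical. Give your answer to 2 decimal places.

75.00%

Mismatches occur at site 1 (A↔G), site 2 (U↔A), site 9 (G↔C), site 10 (U↔C), site 15 (A↔G), site 20 (U↔C), site 22 (U↔C), site 26 (U↔G).
24 of the 32 sites match, so the percent identity is 24/32 × 100 = 75.00%.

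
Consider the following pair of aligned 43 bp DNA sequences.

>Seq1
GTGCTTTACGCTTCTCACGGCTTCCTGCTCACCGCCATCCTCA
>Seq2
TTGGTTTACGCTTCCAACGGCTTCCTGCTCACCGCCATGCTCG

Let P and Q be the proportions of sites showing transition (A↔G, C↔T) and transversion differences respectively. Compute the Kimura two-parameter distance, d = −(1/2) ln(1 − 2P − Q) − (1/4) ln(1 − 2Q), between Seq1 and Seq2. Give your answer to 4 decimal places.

Differing sites — 1:G/T (Tv); 4:C/G (Tv); 15:T/C (Ti); 16:C/A (Tv); 39:C/G (Tv); 43:A/G (Ti).
Of the 6 differences, 2 transitions and 4 transversions over 43 sites: P = 2/43 = 0.046512, Q = 4/43 = 0.093023.
d = −0.5·ln(0.813953) − 0.25·ln(0.813954) = −0.5·(-0.205853) − 0.25·(-0.205851) = 0.1544.

0.1544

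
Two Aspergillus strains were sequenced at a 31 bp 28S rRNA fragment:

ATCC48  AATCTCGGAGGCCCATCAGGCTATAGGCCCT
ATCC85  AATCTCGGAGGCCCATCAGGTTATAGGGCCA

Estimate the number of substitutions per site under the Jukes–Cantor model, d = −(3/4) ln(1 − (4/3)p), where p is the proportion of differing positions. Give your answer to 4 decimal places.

Mismatches occur at site 21 (C/T), site 28 (C/G), site 31 (T/A).
p = 3/31 = 0.096774.
d = −0.75 · ln(1 − (4/3)·0.096774) = −0.75 · ln(0.870968) = −0.75 · (-0.138150) = 0.1036.

0.1036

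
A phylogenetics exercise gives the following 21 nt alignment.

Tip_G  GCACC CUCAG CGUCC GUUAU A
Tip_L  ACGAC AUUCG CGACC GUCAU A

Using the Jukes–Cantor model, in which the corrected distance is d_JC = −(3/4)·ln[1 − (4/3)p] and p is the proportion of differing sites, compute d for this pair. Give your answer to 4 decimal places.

0.5319

Differing sites — 1:G/A; 3:A/G; 4:C/A; 6:C/A; 8:C/U; 9:A/C; 13:U/A; 18:U/C.
p = 8/21 = 0.380952.
d = −0.75 · ln(1 − (4/3)·0.380952) = −0.75 · ln(0.492064) = −0.75 · (-0.709146) = 0.5319.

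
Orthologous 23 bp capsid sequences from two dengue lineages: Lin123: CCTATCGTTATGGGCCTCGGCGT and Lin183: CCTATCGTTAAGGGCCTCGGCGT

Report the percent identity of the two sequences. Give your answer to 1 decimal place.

95.7%

The sequences differ at position 11 (T/A).
22 of the 23 sites match, so the percent identity is 22/23 × 100 = 95.7%.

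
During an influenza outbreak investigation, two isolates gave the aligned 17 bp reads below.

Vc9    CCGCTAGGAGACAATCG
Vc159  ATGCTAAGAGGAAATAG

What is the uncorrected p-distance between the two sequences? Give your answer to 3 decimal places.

0.353

Differing sites — 1:C/A; 2:C/T; 7:G/A; 11:A/G; 12:C/A; 16:C/A.
There are 6 differences over 17 sites, so p = 6/17 = 0.353.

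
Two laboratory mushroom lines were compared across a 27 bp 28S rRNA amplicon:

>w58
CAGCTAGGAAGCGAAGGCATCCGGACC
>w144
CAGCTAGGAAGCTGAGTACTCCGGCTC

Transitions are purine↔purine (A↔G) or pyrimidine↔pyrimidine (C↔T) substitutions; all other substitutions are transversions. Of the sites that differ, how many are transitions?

2

The sequences differ at positions 13 (G/T, transversion), 14 (A/G, transition), 17 (G/T, transversion), 18 (C/A, transversion), 19 (A/C, transversion), 25 (A/C, transversion), 26 (C/T, transition).
Of the 7 differences, 2 transitions and 5 transversions, so the answer is 2.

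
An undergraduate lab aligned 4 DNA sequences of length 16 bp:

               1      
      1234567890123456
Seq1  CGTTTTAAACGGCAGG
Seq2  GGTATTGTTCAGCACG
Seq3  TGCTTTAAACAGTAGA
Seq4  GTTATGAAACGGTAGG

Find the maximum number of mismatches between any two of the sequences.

9

Pairwise Hamming distances:
  Seq1 vs Seq2: 7
  Seq1 vs Seq3: 5
  Seq1 vs Seq4: 5
  Seq2 vs Seq3: 9
  Seq2 vs Seq4: 8
  Seq3 vs Seq4: 7
The largest is 9, between Seq2 and Seq3.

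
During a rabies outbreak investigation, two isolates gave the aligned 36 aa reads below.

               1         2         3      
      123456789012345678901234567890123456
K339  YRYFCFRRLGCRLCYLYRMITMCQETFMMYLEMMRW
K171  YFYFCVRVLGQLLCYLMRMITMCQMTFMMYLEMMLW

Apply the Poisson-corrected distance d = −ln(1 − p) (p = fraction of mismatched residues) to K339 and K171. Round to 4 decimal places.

Mismatches occur at site 2 (R↔F), site 6 (F↔V), site 8 (R↔V), site 11 (C↔Q), site 12 (R↔L), site 17 (Y↔M), site 25 (E↔M), site 35 (R↔L).
p = 8/36 = 0.222222.
d = −ln(1 − 0.222222) = −ln(0.777778) = 0.2513.

0.2513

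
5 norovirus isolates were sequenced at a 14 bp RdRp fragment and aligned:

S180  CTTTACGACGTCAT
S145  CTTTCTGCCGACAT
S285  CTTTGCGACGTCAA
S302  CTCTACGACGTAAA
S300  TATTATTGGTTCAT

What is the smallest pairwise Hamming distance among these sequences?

Pairwise Hamming distances:
  S180 vs S145: 4
  S180 vs S285: 2
  S180 vs S302: 3
  S180 vs S300: 7
  S145 vs S285: 5
  S145 vs S302: 7
  S145 vs S300: 8
  S285 vs S302: 3
  S285 vs S300: 9
  S302 vs S300: 10
The smallest is 2, between S180 and S285.

2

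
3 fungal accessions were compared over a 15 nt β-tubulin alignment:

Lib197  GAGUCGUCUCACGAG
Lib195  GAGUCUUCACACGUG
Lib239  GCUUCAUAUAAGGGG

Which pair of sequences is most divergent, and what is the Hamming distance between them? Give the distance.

Pairwise Hamming distances:
  Lib197 vs Lib195: 3
  Lib197 vs Lib239: 7
  Lib195 vs Lib239: 8
The largest is 8, between Lib195 and Lib239.

8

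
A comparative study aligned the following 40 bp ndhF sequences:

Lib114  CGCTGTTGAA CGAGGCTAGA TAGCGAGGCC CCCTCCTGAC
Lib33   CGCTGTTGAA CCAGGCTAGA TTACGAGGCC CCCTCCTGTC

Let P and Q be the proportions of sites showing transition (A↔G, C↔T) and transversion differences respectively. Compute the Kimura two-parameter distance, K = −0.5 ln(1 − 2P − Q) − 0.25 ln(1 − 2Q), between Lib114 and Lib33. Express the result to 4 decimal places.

0.1074

Differing sites — 12:G/C (Tv); 22:A/T (Tv); 23:G/A (Ti); 39:A/T (Tv).
Of the 4 differences, 1 transition and 3 transversions over 40 sites: P = 1/40 = 0.025000, Q = 3/40 = 0.075000.
d = −0.5·ln(0.875000) − 0.25·ln(0.850000) = −0.5·(-0.133531) − 0.25·(-0.162519) = 0.1074.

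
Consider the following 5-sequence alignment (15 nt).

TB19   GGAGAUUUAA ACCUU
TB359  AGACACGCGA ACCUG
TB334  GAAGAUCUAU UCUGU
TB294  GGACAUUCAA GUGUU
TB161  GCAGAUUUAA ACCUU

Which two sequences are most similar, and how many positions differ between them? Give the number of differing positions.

Pairwise Hamming distances:
  TB19 vs TB359: 7
  TB19 vs TB334: 6
  TB19 vs TB294: 5
  TB19 vs TB161: 1
  TB359 vs TB334: 12
  TB359 vs TB294: 8
  TB359 vs TB161: 8
  TB334 vs TB294: 9
  TB334 vs TB161: 6
  TB294 vs TB161: 6
The smallest is 1, between TB19 and TB161.

1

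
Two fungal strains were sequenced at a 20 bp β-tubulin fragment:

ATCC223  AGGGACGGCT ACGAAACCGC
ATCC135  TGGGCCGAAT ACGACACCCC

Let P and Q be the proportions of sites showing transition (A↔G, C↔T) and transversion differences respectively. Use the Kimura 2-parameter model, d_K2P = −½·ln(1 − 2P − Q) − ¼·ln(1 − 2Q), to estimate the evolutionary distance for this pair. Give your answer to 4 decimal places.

The sequences differ at positions 1 (A/T, transversion), 5 (A/C, transversion), 8 (G/A, transition), 9 (C/A, transversion), 15 (A/C, transversion), 19 (G/C, transversion).
Of the 6 differences, 1 transition and 5 transversions over 20 sites: P = 1/20 = 0.050000, Q = 5/20 = 0.250000.
d = −0.5·ln(0.650000) − 0.25·ln(0.500000) = −0.5·(-0.430783) − 0.25·(-0.693147) = 0.3887.

0.3887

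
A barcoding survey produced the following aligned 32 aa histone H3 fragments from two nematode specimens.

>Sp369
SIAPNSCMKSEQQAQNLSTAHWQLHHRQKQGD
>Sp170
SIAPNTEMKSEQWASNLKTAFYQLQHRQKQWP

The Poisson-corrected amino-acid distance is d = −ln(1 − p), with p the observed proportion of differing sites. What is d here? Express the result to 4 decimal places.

0.3747

The sequences differ at positions 6 (S/T), 7 (C/E), 13 (Q/W), 15 (Q/S), 18 (S/K), 21 (H/F), 22 (W/Y), 25 (H/Q), 31 (G/W), 32 (D/P).
p = 10/32 = 0.312500.
d = −ln(1 − 0.312500) = −ln(0.687500) = 0.3747.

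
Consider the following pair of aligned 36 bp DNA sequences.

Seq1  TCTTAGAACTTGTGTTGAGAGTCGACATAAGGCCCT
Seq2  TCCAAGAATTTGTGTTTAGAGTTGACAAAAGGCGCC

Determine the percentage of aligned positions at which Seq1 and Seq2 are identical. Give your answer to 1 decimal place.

Differing sites — 3:T/C; 4:T/A; 9:C/T; 17:G/T; 23:C/T; 28:T/A; 34:C/G; 36:T/C.
28 of the 36 sites match, so the percent identity is 28/36 × 100 = 77.8%.

77.8%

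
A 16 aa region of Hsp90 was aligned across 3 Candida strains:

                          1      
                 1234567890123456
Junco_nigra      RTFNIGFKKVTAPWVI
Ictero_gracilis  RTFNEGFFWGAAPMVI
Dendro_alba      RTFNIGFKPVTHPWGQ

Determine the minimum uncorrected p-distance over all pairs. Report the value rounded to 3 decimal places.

Pairwise Hamming distances:
  Junco_nigra vs Ictero_gracilis: 6
  Junco_nigra vs Dendro_alba: 4
  Ictero_gracilis vs Dendro_alba: 9
The smallest is 4 mismatches, between Junco_nigra and Dendro_alba; p = 4/16 = 0.250.

0.250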